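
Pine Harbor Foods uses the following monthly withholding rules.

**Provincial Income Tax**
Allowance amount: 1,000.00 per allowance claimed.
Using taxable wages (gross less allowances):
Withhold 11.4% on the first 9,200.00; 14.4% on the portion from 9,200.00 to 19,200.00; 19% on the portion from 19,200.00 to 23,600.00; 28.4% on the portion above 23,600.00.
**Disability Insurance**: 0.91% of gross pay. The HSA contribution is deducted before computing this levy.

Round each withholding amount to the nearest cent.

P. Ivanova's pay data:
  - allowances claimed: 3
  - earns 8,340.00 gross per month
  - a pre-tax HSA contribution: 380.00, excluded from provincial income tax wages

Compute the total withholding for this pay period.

637.88

Provincial Income Tax: taxable = 8,340.00 − 380.00 − 3×1,000.00 = 4,960.00
  11.4% × 4,960.00 = 565.44
Disability Insurance: 0.91% × 7,960.00 = 72.44
Total: 565.44 + 72.44 = 637.88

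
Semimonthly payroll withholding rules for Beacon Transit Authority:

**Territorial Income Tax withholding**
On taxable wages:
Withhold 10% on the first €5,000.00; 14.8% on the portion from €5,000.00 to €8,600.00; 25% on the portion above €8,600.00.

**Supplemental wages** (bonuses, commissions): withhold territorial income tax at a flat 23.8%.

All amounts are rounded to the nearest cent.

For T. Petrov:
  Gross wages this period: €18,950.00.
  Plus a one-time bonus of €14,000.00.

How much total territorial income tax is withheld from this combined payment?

Territorial Income Tax: taxable = €18,950.00
  €1,032.80 + 25% × (€18,950.00 − €8,600.00) = €1,032.80 + 25% × €10,350.00 = €3,620.30
Supplemental (23.8% flat on bonus): 23.8% × €14,000.00 = €3,332.00
Total territorial income tax: €3,620.30 + €3,332.00 = €6,952.30

€6,952.30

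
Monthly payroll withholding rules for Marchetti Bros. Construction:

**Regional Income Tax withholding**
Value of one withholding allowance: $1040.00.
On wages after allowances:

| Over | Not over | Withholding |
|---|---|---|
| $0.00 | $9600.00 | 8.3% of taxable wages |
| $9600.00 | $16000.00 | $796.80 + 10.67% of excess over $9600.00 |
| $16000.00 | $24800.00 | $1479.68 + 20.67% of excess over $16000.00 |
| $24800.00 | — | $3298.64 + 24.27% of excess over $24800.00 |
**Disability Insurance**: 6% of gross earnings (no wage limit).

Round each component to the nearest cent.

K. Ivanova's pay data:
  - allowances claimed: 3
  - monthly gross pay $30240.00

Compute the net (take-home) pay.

Regional Income Tax: taxable = $30240.00 − 3×$1040.00 = $27120.00
  $3298.64 + 24.27% × ($27120.00 − $24800.00) = $3298.64 + 24.27% × $2320.00 = $3861.70
Disability Insurance: 6% × $30240.00 = $1814.40
Total withheld: $3861.70 + $1814.40 = $5676.10
Net pay: $30240.00 − $5676.10 = $24563.90

$24563.90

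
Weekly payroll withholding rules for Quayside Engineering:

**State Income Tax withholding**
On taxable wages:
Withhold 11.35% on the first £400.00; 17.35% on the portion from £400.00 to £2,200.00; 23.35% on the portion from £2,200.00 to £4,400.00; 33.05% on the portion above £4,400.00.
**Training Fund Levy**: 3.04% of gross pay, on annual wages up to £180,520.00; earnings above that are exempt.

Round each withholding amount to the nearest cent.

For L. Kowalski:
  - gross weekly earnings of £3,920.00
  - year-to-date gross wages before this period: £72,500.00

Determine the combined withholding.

State Income Tax: taxable = £3,920.00
  £357.70 + 23.35% × (£3,920.00 − £2,200.00) = £357.70 + 23.35% × £1,720.00 = £759.32
Training Fund Levy: 3.04% × £3,920.00 = £119.17
Total: £759.32 + £119.17 = £878.49

£878.49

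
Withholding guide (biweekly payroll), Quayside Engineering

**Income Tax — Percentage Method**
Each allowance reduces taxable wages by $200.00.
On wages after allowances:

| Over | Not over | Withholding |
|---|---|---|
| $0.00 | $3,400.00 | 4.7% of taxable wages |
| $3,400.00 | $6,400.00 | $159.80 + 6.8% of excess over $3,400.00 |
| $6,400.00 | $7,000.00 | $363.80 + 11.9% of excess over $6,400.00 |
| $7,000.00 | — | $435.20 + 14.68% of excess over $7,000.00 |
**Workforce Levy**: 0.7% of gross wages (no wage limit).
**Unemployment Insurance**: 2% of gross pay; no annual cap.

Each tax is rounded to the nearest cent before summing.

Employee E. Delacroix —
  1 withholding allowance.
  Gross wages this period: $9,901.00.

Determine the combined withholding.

Income Tax: taxable = $9,901.00 − 1×$200.00 = $9,701.00
  $435.20 + 14.68% × ($9,701.00 − $7,000.00) = $435.20 + 14.68% × $2,701.00 = $831.71
Workforce Levy: 0.7% × $9,901.00 = $69.31
Unemployment Insurance: 2% × $9,901.00 = $198.02
Total: $831.71 + $69.31 + $198.02 = $1,099.04

$1,099.04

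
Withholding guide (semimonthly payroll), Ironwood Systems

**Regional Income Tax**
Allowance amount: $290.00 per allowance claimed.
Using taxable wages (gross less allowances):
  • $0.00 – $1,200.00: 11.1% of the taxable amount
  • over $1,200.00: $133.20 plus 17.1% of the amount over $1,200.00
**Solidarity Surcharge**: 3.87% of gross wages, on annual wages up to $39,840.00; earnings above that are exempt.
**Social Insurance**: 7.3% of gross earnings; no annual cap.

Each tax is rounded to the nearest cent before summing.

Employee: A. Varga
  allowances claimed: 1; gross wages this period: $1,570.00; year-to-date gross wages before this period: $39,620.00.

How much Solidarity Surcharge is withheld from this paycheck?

$8.51

Solidarity Surcharge: cap $39,840.00 − YTD $39,620.00 = $220.00 subject; 3.87% × $220.00 = $8.51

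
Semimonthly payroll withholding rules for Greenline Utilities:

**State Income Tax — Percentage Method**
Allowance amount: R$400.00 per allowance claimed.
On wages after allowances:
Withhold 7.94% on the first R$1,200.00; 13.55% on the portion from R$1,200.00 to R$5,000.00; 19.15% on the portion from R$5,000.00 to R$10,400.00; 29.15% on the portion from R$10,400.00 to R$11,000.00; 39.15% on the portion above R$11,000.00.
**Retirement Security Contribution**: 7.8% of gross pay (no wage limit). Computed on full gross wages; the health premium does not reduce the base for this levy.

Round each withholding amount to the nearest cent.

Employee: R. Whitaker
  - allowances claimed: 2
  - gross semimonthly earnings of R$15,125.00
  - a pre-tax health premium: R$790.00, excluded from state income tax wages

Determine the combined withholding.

R$3,991.38

State Income Tax: taxable = R$15,125.00 − R$790.00 − 2×R$400.00 = R$13,535.00
  R$1,819.18 + 39.15% × (R$13,535.00 − R$11,000.00) = R$1,819.18 + 39.15% × R$2,535.00 = R$2,811.63
Retirement Security Contribution: 7.8% × R$15,125.00 = R$1,179.75
Total: R$2,811.63 + R$1,179.75 = R$3,991.38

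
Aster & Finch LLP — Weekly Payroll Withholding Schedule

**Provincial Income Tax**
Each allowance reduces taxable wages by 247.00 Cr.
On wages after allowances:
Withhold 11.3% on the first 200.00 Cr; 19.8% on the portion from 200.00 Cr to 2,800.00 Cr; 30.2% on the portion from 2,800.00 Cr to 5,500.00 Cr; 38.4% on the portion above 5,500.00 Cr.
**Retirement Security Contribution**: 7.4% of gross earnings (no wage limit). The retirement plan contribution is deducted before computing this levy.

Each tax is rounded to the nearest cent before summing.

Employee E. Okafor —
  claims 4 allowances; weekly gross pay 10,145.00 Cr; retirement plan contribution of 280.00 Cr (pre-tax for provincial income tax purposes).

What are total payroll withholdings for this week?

3,379.58 Cr

Provincial Income Tax: taxable = 10,145.00 Cr − 280.00 Cr − 4×247.00 Cr = 8,877.00 Cr
  1,352.80 Cr + 38.4% × (8,877.00 Cr − 5,500.00 Cr) = 1,352.80 Cr + 38.4% × 3,377.00 Cr = 2,649.57 Cr
Retirement Security Contribution: 7.4% × 9,865.00 Cr = 730.01 Cr
Total: 2,649.57 Cr + 730.01 Cr = 3,379.58 Cr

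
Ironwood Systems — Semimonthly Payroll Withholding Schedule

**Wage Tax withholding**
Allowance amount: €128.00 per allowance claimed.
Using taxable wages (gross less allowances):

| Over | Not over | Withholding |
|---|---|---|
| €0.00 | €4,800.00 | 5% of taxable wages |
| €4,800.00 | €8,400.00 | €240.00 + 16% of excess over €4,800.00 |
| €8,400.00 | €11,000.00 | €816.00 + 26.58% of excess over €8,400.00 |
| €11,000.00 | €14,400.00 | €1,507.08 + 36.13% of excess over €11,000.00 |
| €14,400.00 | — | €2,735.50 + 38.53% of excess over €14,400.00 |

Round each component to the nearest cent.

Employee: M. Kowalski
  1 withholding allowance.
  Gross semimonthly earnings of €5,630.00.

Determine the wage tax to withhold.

€352.32

Wage Tax: taxable = €5,630.00 − 1×€128.00 = €5,502.00
  €240.00 + 16% × (€5,502.00 − €4,800.00) = €240.00 + 16% × €702.00 = €352.32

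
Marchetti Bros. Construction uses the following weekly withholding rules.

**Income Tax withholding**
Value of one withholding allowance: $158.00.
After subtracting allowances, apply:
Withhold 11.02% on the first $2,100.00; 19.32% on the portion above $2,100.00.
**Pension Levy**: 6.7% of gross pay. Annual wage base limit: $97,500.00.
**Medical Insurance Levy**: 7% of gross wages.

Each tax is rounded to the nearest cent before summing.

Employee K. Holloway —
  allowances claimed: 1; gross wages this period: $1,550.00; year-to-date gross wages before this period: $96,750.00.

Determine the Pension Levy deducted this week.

Pension Levy: cap $97,500.00 − YTD $96,750.00 = $750.00 subject; 6.7% × $750.00 = $50.25

$50.25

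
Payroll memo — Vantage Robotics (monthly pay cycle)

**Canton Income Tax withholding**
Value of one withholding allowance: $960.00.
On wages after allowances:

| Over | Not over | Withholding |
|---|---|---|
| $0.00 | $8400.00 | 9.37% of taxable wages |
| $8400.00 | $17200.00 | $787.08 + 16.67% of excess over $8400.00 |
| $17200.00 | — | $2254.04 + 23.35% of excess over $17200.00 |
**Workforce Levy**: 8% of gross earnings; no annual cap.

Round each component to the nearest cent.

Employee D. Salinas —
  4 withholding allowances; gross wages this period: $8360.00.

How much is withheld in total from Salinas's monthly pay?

Canton Income Tax: taxable = $8360.00 − 4×$960.00 = $4520.00
  9.37% × $4520.00 = $423.52
Workforce Levy: 8% × $8360.00 = $668.80
Total: $423.52 + $668.80 = $1092.32

$1092.32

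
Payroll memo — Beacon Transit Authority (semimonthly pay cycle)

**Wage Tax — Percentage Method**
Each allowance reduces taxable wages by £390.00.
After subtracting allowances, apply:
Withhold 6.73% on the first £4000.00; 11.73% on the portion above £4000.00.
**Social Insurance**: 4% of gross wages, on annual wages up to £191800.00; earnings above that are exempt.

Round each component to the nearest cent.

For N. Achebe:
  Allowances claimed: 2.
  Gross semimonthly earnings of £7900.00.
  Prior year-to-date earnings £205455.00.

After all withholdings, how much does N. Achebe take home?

Wage Tax: taxable = £7900.00 − 2×£390.00 = £7120.00
  £269.20 + 11.73% × (£7120.00 − £4000.00) = £269.20 + 11.73% × £3120.00 = £635.18
Social Insurance: YTD £205455.00 ≥ cap £191800.00 → £0.00
Total withheld: £635.18 + £0.00 = £635.18
Net pay: £7900.00 − £635.18 = £7264.82

£7264.82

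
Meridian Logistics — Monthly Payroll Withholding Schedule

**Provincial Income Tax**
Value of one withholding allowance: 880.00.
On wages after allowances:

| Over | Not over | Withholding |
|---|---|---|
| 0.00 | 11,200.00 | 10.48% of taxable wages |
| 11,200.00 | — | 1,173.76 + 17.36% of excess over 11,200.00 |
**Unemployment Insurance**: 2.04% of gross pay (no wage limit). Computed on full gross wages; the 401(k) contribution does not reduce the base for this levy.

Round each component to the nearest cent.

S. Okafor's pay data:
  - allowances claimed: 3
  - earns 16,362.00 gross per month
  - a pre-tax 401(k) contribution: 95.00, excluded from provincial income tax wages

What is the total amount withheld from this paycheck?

Provincial Income Tax: taxable = 16,362.00 − 95.00 − 3×880.00 = 13,627.00
  1,173.76 + 17.36% × (13,627.00 − 11,200.00) = 1,173.76 + 17.36% × 2,427.00 = 1,595.09
Unemployment Insurance: 2.04% × 16,362.00 = 333.78
Total: 1,595.09 + 333.78 = 1,928.87

1,928.87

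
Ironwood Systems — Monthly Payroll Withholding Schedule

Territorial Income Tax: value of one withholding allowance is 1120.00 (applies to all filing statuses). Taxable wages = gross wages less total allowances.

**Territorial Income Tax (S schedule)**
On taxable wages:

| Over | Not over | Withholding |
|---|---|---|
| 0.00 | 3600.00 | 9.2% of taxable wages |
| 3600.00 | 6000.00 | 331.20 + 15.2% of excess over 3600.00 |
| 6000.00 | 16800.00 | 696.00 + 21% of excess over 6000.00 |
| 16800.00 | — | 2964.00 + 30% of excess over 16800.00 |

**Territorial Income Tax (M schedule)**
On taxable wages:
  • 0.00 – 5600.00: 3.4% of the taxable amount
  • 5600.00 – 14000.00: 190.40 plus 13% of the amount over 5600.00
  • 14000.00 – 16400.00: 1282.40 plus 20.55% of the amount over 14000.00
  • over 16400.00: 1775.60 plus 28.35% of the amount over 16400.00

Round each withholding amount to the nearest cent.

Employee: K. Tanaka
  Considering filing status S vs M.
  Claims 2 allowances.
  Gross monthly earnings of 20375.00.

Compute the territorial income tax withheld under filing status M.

Territorial Income Tax (M): taxable = 20375.00 − 2×1120.00 = 18135.00
  1775.60 + 28.35% × (18135.00 − 16400.00) = 1775.60 + 28.35% × 1735.00 = 2267.47

2267.47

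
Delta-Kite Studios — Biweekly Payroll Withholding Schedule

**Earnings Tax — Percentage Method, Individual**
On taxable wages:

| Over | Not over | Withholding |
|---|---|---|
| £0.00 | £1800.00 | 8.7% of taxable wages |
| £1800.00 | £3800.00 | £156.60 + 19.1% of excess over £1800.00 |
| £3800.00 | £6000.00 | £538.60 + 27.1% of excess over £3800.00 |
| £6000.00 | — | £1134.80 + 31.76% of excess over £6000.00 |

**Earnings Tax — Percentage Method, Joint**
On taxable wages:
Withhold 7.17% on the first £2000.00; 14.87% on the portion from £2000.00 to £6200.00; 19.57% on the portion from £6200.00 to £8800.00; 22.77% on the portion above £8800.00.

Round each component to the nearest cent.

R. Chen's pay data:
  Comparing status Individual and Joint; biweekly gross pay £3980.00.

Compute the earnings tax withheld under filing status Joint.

£437.83

Earnings Tax (Joint): taxable = £3980.00
  £143.40 + 14.87% × (£3980.00 − £2000.00) = £143.40 + 14.87% × £1980.00 = £437.83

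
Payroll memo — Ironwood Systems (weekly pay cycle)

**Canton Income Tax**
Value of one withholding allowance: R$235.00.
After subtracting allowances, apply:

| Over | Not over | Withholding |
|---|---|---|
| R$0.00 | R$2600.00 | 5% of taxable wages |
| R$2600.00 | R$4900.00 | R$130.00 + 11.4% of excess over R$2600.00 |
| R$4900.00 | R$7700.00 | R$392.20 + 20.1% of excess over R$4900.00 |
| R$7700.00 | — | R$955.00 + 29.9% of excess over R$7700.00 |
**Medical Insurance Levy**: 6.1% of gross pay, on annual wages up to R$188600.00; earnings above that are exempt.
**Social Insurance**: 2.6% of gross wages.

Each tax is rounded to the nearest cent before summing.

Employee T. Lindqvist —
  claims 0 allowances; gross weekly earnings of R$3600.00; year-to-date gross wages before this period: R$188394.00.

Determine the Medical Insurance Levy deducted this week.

Medical Insurance Levy: cap R$188600.00 − YTD R$188394.00 = R$206.00 subject; 6.1% × R$206.00 = R$12.57

R$12.57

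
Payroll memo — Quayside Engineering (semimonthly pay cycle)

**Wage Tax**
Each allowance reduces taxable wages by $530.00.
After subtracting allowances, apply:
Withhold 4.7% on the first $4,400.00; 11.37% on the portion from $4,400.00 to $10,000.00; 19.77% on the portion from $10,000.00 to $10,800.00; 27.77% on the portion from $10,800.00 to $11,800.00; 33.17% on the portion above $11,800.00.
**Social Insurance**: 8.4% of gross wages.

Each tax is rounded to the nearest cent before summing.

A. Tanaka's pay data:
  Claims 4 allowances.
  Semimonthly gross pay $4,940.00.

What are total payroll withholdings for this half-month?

$547.50

Wage Tax: taxable = $4,940.00 − 4×$530.00 = $2,820.00
  4.7% × $2,820.00 = $132.54
Social Insurance: 8.4% × $4,940.00 = $414.96
Total: $132.54 + $414.96 = $547.50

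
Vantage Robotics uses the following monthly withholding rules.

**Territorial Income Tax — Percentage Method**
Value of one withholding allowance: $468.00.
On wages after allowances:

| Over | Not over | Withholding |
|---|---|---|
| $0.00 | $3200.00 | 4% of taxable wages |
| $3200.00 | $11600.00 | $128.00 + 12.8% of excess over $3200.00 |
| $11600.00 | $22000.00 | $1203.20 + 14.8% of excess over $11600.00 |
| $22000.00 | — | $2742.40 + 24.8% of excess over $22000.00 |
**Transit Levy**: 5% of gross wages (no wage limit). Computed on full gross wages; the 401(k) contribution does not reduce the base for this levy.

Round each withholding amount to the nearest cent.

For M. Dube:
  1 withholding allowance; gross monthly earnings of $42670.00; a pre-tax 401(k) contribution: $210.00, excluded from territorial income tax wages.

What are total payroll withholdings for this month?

$9833.92

Territorial Income Tax: taxable = $42670.00 − $210.00 − 1×$468.00 = $41992.00
  $2742.40 + 24.8% × ($41992.00 − $22000.00) = $2742.40 + 24.8% × $19992.00 = $7700.42
Transit Levy: 5% × $42670.00 = $2133.50
Total: $7700.42 + $2133.50 = $9833.92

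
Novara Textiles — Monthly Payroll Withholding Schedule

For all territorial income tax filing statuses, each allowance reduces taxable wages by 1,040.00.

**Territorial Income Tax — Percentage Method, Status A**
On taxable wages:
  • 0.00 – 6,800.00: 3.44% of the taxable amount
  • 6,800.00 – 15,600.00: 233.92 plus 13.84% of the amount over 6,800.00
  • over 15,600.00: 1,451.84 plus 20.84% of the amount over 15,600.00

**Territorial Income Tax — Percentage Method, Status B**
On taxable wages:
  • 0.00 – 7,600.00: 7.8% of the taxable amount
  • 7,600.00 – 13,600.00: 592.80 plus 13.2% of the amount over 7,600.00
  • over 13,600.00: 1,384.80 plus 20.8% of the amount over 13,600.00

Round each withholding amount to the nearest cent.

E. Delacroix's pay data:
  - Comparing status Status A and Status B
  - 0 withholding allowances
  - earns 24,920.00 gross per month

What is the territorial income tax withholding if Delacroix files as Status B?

Territorial Income Tax (Status B): taxable = 24,920.00
  1,384.80 + 20.8% × (24,920.00 − 13,600.00) = 1,384.80 + 20.8% × 11,320.00 = 3,739.36

3,739.36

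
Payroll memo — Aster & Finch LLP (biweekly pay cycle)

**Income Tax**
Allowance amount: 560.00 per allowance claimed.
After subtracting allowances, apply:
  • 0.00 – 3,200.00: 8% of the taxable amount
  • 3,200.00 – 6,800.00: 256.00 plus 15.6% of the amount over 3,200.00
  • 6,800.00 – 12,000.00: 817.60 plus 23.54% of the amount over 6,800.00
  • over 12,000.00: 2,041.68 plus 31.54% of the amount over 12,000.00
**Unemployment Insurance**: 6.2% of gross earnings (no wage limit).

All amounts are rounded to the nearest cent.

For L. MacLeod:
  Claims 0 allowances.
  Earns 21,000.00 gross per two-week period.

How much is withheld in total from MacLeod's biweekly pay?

6,182.28

Income Tax: taxable = 21,000.00
  2,041.68 + 31.54% × (21,000.00 − 12,000.00) = 2,041.68 + 31.54% × 9,000.00 = 4,880.28
Unemployment Insurance: 6.2% × 21,000.00 = 1,302.00
Total: 4,880.28 + 1,302.00 = 6,182.28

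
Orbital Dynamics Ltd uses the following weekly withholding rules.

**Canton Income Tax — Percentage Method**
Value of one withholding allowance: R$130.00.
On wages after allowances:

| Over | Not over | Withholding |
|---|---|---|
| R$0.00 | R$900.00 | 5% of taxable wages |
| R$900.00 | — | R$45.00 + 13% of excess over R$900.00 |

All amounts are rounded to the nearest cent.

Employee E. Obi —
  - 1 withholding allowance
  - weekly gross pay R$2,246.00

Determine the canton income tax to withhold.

Canton Income Tax: taxable = R$2,246.00 − 1×R$130.00 = R$2,116.00
  R$45.00 + 13% × (R$2,116.00 − R$900.00) = R$45.00 + 13% × R$1,216.00 = R$203.08

R$203.08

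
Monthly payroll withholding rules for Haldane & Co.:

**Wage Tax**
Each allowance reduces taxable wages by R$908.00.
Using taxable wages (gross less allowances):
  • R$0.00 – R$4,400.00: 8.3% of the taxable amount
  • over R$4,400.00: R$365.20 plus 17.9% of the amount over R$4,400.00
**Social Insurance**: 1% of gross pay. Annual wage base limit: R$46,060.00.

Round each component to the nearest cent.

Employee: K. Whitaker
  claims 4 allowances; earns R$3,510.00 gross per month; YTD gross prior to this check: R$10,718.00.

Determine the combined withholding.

Wage Tax: taxable = R$3,510.00 − 4×R$908.00 = R$-122.00
  Taxable ≤ 0 → R$0.00
Social Insurance: 1% × R$3,510.00 = R$35.10
Total: R$0.00 + R$35.10 = R$35.10

R$35.10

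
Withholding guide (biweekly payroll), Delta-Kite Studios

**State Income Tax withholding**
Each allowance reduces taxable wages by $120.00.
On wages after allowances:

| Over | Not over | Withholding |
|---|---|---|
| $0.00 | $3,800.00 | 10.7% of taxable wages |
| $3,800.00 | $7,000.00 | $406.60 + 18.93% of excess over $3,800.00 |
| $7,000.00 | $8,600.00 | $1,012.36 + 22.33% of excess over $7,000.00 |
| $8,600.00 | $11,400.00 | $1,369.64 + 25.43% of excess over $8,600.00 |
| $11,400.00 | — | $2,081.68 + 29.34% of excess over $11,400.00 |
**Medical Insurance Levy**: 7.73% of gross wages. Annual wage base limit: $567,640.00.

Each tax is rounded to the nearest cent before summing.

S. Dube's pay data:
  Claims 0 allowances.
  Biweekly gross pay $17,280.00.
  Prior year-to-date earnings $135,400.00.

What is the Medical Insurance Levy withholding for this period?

$1,335.74

Medical Insurance Levy: 7.73% × $17,280.00 = $1,335.74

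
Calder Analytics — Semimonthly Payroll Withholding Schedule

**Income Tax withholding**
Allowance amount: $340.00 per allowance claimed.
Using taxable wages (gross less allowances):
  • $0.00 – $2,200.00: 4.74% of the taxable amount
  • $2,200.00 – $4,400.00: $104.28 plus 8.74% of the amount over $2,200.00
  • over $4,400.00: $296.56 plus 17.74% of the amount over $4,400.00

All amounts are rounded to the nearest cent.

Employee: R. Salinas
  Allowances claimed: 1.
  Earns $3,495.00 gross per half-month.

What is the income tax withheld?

$187.75

Income Tax: taxable = $3,495.00 − 1×$340.00 = $3,155.00
  $104.28 + 8.74% × ($3,155.00 − $2,200.00) = $104.28 + 8.74% × $955.00 = $187.75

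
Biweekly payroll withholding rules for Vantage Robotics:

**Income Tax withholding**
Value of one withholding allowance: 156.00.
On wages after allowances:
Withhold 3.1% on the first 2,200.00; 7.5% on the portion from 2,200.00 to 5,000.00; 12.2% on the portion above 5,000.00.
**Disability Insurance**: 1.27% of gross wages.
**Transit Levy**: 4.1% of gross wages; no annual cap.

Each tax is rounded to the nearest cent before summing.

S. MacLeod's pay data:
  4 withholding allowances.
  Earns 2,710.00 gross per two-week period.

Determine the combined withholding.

210.20

Income Tax: taxable = 2,710.00 − 4×156.00 = 2,086.00
  3.1% × 2,086.00 = 64.67
Disability Insurance: 1.27% × 2,710.00 = 34.42
Transit Levy: 4.1% × 2,710.00 = 111.11
Total: 64.67 + 34.42 + 111.11 = 210.20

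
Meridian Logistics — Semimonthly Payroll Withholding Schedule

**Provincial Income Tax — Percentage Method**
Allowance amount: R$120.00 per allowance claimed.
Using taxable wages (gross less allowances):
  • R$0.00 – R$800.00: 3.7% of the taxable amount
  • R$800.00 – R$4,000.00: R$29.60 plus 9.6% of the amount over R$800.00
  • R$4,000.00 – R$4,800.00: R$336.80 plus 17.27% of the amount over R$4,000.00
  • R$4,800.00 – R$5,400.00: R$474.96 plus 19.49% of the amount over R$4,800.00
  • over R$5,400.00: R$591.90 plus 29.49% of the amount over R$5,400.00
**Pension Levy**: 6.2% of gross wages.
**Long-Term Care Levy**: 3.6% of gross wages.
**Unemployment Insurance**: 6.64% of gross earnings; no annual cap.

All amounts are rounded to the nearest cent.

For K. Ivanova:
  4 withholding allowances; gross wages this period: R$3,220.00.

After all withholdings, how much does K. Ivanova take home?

R$2,474.79

Provincial Income Tax: taxable = R$3,220.00 − 4×R$120.00 = R$2,740.00
  R$29.60 + 9.6% × (R$2,740.00 − R$800.00) = R$29.60 + 9.6% × R$1,940.00 = R$215.84
Pension Levy: 6.2% × R$3,220.00 = R$199.64
Long-Term Care Levy: 3.6% × R$3,220.00 = R$115.92
Unemployment Insurance: 6.64% × R$3,220.00 = R$213.81
Total withheld: R$215.84 + R$199.64 + R$115.92 + R$213.81 = R$745.21
Net pay: R$3,220.00 − R$745.21 = R$2,474.79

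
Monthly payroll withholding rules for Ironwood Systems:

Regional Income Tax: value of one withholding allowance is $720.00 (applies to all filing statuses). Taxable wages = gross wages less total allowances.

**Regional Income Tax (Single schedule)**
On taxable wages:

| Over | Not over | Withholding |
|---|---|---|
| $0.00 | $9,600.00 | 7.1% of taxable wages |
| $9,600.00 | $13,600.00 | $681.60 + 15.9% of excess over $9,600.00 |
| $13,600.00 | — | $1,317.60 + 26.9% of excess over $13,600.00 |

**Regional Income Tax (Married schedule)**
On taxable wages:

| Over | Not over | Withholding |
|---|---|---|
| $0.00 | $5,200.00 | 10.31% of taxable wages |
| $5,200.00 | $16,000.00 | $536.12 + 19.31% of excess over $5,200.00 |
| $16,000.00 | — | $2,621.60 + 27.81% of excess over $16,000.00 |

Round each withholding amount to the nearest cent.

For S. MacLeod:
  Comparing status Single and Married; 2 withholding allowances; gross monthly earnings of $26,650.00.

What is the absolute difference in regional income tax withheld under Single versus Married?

$742.21

Regional Income Tax (Single): taxable = $26,650.00 − 2×$720.00 = $25,210.00
  $1,317.60 + 26.9% × ($25,210.00 − $13,600.00) = $1,317.60 + 26.9% × $11,610.00 = $4,440.69
Regional Income Tax (Married): taxable = $26,650.00 − 2×$720.00 = $25,210.00
  $2,621.60 + 27.81% × ($25,210.00 − $16,000.00) = $2,621.60 + 27.81% × $9,210.00 = $5,182.90
Difference: |$4,440.69 − $5,182.90| = $742.21 (higher under Married)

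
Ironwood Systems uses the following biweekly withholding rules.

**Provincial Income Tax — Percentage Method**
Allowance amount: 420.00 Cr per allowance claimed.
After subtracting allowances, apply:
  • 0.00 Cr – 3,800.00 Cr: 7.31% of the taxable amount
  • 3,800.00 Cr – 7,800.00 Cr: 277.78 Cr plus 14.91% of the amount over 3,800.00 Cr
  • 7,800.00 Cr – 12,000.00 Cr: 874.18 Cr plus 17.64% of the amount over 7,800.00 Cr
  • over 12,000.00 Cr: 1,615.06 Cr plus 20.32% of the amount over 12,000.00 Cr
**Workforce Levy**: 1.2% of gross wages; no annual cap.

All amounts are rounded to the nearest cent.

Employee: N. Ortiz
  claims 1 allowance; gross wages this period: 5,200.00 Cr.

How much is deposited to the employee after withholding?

Provincial Income Tax: taxable = 5,200.00 Cr − 1×420.00 Cr = 4,780.00 Cr
  277.78 Cr + 14.91% × (4,780.00 Cr − 3,800.00 Cr) = 277.78 Cr + 14.91% × 980.00 Cr = 423.90 Cr
Workforce Levy: 1.2% × 5,200.00 Cr = 62.40 Cr
Total withheld: 423.90 Cr + 62.40 Cr = 486.30 Cr
Net pay: 5,200.00 Cr − 486.30 Cr = 4,713.70 Cr

4,713.70 Cr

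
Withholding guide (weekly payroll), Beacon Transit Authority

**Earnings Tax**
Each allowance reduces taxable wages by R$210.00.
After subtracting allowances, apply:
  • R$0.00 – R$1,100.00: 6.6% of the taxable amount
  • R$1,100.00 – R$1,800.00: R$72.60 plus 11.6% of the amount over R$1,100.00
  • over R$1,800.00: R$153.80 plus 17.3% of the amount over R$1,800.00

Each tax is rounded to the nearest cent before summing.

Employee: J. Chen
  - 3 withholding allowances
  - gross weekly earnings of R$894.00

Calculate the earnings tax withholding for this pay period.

Earnings Tax: taxable = R$894.00 − 3×R$210.00 = R$264.00
  6.6% × R$264.00 = R$17.42

R$17.42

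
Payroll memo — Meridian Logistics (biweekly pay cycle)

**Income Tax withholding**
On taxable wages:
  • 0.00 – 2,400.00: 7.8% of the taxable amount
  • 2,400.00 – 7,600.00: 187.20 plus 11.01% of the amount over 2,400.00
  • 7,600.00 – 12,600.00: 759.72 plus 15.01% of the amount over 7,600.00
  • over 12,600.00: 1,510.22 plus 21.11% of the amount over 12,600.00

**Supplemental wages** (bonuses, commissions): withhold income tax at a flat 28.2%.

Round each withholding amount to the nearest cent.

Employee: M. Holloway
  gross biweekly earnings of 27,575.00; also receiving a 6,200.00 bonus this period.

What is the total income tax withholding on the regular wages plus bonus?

6,419.84

Income Tax: taxable = 27,575.00
  1,510.22 + 21.11% × (27,575.00 − 12,600.00) = 1,510.22 + 21.11% × 14,975.00 = 4,671.44
Supplemental (28.2% flat on bonus): 28.2% × 6,200.00 = 1,748.40
Total income tax: 4,671.44 + 1,748.40 = 6,419.84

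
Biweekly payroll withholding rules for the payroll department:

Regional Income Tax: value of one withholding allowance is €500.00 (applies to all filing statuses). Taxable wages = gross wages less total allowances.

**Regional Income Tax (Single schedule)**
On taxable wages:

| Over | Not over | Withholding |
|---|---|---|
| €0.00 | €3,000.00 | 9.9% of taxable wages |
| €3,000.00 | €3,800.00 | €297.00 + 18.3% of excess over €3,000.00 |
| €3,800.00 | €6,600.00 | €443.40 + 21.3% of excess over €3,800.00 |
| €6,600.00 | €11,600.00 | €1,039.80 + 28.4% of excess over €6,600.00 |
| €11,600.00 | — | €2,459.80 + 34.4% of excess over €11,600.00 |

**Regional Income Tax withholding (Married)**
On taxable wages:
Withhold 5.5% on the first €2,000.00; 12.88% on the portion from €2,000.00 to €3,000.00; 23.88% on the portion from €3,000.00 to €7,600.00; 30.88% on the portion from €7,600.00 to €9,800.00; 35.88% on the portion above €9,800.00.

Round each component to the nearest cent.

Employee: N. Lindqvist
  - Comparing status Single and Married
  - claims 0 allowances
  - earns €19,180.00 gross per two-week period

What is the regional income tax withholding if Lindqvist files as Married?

€5,382.18

Regional Income Tax (Married): taxable = €19,180.00
  €2,016.64 + 35.88% × (€19,180.00 − €9,800.00) = €2,016.64 + 35.88% × €9,380.00 = €5,382.18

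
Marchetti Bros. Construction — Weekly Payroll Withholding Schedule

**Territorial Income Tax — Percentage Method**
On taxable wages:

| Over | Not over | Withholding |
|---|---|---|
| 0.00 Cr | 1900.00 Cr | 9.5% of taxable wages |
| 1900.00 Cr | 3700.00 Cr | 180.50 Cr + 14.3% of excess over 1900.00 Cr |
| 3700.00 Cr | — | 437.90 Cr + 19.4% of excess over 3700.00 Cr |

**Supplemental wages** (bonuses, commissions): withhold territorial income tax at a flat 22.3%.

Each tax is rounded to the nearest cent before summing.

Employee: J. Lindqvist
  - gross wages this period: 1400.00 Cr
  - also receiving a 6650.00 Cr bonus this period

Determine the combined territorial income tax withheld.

Territorial Income Tax: taxable = 1400.00 Cr
  9.5% × 1400.00 Cr = 133.00 Cr
Supplemental (22.3% flat on bonus): 22.3% × 6650.00 Cr = 1482.95 Cr
Total territorial income tax: 133.00 Cr + 1482.95 Cr = 1615.95 Cr

1615.95 Cr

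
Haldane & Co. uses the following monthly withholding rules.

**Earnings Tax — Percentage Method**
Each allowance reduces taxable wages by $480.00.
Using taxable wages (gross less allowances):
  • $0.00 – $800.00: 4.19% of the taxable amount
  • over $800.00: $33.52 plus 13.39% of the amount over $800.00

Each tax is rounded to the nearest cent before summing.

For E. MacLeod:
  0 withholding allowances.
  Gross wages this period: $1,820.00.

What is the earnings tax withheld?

Earnings Tax: taxable = $1,820.00
  $33.52 + 13.39% × ($1,820.00 − $800.00) = $33.52 + 13.39% × $1,020.00 = $170.10

$170.10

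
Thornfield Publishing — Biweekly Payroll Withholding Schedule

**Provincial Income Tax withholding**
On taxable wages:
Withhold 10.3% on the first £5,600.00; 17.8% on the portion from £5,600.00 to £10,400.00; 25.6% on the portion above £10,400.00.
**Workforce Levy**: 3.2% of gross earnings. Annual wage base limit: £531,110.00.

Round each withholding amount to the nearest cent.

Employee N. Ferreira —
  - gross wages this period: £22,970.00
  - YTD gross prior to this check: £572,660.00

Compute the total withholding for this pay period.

£4,649.12

Provincial Income Tax: taxable = £22,970.00
  £1,431.20 + 25.6% × (£22,970.00 − £10,400.00) = £1,431.20 + 25.6% × £12,570.00 = £4,649.12
Workforce Levy: YTD £572,660.00 ≥ cap £531,110.00 → £0.00
Total: £4,649.12 + £0.00 = £4,649.12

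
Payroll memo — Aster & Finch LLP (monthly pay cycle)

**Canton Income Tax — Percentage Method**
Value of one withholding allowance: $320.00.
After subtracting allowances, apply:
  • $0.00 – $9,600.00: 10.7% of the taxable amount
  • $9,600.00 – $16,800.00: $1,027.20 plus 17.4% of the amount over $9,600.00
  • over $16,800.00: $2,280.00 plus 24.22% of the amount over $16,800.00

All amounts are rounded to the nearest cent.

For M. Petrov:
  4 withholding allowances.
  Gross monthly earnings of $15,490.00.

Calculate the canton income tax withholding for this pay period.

$1,829.34

Canton Income Tax: taxable = $15,490.00 − 4×$320.00 = $14,210.00
  $1,027.20 + 17.4% × ($14,210.00 − $9,600.00) = $1,027.20 + 17.4% × $4,610.00 = $1,829.34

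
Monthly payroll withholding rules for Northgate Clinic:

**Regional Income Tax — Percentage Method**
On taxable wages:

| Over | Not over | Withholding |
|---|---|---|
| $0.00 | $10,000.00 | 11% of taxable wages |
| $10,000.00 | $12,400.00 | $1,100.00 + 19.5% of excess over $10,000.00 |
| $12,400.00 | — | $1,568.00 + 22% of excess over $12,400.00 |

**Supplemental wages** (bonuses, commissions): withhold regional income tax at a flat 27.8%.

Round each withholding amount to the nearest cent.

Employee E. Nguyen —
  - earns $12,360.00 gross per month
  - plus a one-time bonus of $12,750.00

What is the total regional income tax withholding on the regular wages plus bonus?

$5,104.70

Regional Income Tax: taxable = $12,360.00
  $1,100.00 + 19.5% × ($12,360.00 − $10,000.00) = $1,100.00 + 19.5% × $2,360.00 = $1,560.20
Supplemental (27.8% flat on bonus): 27.8% × $12,750.00 = $3,544.50
Total regional income tax: $1,560.20 + $3,544.50 = $5,104.70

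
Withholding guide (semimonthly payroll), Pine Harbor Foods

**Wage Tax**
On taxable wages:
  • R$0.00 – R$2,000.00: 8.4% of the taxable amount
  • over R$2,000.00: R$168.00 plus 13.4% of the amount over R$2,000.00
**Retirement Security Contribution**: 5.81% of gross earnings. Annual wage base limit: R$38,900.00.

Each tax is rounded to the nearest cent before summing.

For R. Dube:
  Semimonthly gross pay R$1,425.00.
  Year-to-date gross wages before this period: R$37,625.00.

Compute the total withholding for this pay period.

R$193.78

Wage Tax: taxable = R$1,425.00
  8.4% × R$1,425.00 = R$119.70
Retirement Security Contribution: cap R$38,900.00 − YTD R$37,625.00 = R$1,275.00 subject; 5.81% × R$1,275.00 = R$74.08
Total: R$119.70 + R$74.08 = R$193.78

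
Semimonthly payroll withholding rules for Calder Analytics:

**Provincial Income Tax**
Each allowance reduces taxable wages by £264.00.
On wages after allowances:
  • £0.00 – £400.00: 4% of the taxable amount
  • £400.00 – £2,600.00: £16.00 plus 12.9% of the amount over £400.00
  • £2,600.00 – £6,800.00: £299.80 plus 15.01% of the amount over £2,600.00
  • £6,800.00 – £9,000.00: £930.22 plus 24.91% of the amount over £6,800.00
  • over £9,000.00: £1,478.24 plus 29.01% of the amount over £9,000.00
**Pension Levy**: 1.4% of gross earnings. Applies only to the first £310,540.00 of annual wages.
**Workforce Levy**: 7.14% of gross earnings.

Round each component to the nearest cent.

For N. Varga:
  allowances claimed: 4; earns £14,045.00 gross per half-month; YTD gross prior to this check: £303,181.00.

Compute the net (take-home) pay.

£10,303.71

Provincial Income Tax: taxable = £14,045.00 − 4×£264.00 = £12,989.00
  £1,478.24 + 29.01% × (£12,989.00 − £9,000.00) = £1,478.24 + 29.01% × £3,989.00 = £2,635.45
Pension Levy: cap £310,540.00 − YTD £303,181.00 = £7,359.00 subject; 1.4% × £7,359.00 = £103.03
Workforce Levy: 7.14% × £14,045.00 = £1,002.81
Total withheld: £2,635.45 + £103.03 + £1,002.81 = £3,741.29
Net pay: £14,045.00 − £3,741.29 = £10,303.71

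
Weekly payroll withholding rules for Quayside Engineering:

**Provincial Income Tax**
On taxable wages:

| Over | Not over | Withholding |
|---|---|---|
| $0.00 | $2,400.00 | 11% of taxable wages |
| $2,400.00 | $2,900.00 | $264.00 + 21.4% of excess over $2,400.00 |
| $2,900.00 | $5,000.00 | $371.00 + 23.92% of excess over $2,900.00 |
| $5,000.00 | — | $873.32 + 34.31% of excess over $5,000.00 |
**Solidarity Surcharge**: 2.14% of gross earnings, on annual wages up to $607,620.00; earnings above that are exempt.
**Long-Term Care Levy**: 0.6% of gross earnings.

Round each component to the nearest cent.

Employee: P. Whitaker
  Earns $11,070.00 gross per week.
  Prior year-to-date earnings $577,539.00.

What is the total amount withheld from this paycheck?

Provincial Income Tax: taxable = $11,070.00
  $873.32 + 34.31% × ($11,070.00 − $5,000.00) = $873.32 + 34.31% × $6,070.00 = $2,955.94
Solidarity Surcharge: 2.14% × $11,070.00 = $236.90
Long-Term Care Levy: 0.6% × $11,070.00 = $66.42
Total: $2,955.94 + $236.90 + $66.42 = $3,259.26

$3,259.26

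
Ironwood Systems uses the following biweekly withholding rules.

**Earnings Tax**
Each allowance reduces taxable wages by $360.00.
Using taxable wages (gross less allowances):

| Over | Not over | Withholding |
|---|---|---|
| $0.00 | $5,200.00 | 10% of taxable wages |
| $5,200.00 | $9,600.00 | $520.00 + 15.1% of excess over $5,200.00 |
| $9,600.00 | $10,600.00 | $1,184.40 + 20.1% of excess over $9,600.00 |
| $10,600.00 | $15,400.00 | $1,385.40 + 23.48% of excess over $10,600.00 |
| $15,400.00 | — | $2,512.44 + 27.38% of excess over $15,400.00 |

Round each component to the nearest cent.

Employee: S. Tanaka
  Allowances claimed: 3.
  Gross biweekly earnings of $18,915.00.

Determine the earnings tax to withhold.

Earnings Tax: taxable = $18,915.00 − 3×$360.00 = $17,835.00
  $2,512.44 + 27.38% × ($17,835.00 − $15,400.00) = $2,512.44 + 27.38% × $2,435.00 = $3,179.14

$3,179.14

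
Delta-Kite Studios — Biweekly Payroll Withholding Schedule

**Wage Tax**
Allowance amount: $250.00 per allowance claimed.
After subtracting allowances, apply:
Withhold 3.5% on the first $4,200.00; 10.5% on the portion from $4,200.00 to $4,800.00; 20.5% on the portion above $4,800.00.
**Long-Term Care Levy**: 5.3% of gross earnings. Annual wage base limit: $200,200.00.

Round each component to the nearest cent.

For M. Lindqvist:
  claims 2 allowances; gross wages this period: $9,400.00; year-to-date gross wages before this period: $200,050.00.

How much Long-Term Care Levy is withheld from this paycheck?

Long-Term Care Levy: cap $200,200.00 − YTD $200,050.00 = $150.00 subject; 5.3% × $150.00 = $7.95

$7.95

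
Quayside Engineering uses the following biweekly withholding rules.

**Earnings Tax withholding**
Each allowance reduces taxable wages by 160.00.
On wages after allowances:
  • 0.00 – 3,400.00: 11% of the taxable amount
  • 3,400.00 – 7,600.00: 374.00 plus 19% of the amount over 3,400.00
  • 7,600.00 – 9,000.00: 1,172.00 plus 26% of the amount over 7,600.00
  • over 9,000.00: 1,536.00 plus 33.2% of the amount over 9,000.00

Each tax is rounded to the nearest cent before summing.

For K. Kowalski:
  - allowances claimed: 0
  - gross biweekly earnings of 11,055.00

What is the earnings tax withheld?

2,218.26

Earnings Tax: taxable = 11,055.00
  1,536.00 + 33.2% × (11,055.00 − 9,000.00) = 1,536.00 + 33.2% × 2,055.00 = 2,218.26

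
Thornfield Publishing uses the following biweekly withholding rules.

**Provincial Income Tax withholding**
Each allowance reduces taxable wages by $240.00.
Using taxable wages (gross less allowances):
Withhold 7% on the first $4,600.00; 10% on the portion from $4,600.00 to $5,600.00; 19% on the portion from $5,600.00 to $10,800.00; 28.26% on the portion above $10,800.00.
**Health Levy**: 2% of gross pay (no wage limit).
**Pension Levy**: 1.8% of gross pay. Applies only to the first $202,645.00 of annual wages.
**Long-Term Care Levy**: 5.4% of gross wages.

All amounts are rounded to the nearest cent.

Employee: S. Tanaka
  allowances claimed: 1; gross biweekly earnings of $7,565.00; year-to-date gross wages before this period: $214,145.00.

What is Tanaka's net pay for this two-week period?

Provincial Income Tax: taxable = $7,565.00 − 1×$240.00 = $7,325.00
  $422.00 + 19% × ($7,325.00 − $5,600.00) = $422.00 + 19% × $1,725.00 = $749.75
Health Levy: 2% × $7,565.00 = $151.30
Pension Levy: YTD $214,145.00 ≥ cap $202,645.00 → $0.00
Long-Term Care Levy: 5.4% × $7,565.00 = $408.51
Total withheld: $749.75 + $151.30 + $0.00 + $408.51 = $1,309.56
Net pay: $7,565.00 − $1,309.56 = $6,255.44

$6,255.44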